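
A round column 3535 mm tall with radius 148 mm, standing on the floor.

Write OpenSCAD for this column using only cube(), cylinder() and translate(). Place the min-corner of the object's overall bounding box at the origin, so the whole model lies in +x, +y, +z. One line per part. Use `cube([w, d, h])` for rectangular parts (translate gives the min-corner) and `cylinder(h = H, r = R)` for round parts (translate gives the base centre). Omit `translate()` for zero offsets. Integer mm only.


translate([148, 148, 0]) cylinder(h = 3535, r = 148);


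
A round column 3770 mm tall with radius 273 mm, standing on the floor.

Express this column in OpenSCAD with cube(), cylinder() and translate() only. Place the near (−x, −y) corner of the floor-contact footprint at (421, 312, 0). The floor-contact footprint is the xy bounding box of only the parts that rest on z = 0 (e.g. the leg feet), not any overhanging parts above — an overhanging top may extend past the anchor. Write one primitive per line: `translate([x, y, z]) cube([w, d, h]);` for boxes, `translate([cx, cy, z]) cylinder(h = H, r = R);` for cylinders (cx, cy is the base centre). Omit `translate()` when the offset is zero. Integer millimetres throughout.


translate([694, 585, 0]) cylinder(h = 3770, r = 273);


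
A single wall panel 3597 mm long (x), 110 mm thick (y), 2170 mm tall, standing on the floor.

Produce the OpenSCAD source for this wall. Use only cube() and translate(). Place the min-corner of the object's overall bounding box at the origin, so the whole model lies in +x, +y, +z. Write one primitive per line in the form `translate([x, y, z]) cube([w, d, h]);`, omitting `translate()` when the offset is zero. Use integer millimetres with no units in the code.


cube([3597, 110, 2170]);


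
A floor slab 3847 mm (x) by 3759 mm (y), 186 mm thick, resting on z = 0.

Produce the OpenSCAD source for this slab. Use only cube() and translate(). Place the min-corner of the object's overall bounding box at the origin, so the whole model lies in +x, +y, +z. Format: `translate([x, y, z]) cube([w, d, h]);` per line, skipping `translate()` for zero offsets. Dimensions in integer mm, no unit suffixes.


cube([3847, 3759, 186]);


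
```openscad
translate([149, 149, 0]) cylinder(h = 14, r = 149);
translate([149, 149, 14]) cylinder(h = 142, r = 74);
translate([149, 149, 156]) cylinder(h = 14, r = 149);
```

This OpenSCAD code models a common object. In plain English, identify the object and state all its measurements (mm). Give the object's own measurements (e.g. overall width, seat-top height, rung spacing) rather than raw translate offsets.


A spool: two coaxial disc flanges of radius 149 mm and thickness 14 mm, joined by a core cylinder of radius 74 mm and height 142 mm. The lower flange rests on z = 0 and the three cylinders share a vertical axis.


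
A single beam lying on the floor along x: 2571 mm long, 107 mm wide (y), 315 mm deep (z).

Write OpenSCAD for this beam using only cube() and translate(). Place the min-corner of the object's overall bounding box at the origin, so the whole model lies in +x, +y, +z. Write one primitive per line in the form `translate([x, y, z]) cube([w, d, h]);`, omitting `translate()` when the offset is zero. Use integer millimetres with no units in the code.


cube([2571, 107, 315]);


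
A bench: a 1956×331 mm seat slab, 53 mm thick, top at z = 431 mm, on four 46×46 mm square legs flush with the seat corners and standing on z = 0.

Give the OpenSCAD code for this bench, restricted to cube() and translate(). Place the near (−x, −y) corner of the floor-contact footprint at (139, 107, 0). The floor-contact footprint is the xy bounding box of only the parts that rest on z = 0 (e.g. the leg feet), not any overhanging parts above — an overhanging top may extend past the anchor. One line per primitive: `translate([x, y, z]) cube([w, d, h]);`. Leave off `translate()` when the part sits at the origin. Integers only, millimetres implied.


translate([139, 107, 378]) cube([1956, 331, 53]);
translate([139, 107, 0]) cube([46, 46, 378]);
translate([139, 392, 0]) cube([46, 46, 378]);
translate([2049, 107, 0]) cube([46, 46, 378]);
translate([2049, 392, 0]) cube([46, 46, 378]);


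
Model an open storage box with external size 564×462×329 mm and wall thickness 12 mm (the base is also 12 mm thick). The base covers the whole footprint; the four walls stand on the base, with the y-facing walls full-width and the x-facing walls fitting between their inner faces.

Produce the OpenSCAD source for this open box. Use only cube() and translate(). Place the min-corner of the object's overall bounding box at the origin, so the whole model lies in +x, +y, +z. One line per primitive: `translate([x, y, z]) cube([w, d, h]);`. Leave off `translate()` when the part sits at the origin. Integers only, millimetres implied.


cube([564, 462, 12]);
translate([0, 0, 12]) cube([564, 12, 317]);
translate([0, 450, 12]) cube([564, 12, 317]);
translate([0, 12, 12]) cube([12, 438, 317]);
translate([552, 12, 12]) cube([12, 438, 317]);


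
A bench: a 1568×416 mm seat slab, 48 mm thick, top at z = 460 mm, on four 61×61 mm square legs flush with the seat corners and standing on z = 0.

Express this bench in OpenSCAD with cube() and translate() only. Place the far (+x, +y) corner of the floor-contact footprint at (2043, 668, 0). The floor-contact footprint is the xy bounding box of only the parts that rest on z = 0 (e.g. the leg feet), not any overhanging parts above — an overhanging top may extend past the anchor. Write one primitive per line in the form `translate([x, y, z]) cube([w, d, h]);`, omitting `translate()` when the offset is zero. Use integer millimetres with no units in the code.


// leg_h = 460 − 48 = 412
translate([475, 252, 412]) cube([1568, 416, 48]);
translate([475, 252, 0]) cube([61, 61, 412]);
translate([475, 607, 0]) cube([61, 61, 412]);
translate([1982, 252, 0]) cube([61, 61, 412]);
translate([1982, 607, 0]) cube([61, 61, 412]);


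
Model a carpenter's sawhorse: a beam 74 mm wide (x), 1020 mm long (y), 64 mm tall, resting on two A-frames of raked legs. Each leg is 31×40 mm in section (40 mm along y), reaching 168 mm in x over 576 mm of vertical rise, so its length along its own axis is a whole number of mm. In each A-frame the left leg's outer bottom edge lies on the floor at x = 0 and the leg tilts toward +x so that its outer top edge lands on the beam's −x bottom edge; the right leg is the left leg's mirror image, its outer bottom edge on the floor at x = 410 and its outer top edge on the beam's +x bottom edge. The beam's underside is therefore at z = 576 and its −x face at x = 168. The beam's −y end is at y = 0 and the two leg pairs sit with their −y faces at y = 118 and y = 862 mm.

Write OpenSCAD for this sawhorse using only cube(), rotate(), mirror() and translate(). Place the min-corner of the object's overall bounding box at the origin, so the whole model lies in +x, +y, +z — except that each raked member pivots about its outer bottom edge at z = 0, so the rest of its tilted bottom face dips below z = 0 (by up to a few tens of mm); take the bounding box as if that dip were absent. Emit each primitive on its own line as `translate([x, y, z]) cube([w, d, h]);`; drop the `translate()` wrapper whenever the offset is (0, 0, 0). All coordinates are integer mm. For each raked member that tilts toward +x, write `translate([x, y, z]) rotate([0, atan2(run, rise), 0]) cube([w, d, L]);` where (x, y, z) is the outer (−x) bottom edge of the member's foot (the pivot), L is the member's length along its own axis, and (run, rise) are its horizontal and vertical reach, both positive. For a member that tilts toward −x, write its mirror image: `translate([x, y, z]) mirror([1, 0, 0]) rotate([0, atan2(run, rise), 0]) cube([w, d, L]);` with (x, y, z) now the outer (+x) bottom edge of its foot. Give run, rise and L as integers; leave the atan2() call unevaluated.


translate([168, 0, 576]) cube([74, 1020, 64]);
translate([0, 118, 0]) rotate([0, atan2(168, 576), 0]) cube([31, 40, 600]);
translate([410, 118, 0]) mirror([1, 0, 0]) rotate([0, atan2(168, 576), 0]) cube([31, 40, 600]);
translate([0, 862, 0]) rotate([0, atan2(168, 576), 0]) cube([31, 40, 600]);
translate([410, 862, 0]) mirror([1, 0, 0]) rotate([0, atan2(168, 576), 0]) cube([31, 40, 600]);


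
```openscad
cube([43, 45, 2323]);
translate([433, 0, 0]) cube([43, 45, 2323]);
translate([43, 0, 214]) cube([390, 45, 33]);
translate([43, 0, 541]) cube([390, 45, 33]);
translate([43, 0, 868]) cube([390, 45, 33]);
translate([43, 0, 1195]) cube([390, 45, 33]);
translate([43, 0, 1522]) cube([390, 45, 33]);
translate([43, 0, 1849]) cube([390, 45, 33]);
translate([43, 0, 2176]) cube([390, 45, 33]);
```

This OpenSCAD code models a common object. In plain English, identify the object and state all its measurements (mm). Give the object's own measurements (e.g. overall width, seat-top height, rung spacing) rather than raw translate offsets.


A straight ladder. Two 43×45 mm vertical rails, 2323 mm tall, stand 476 mm apart (outside-to-outside) with their front faces coplanar on the −y side. 7 rungs, each 45 mm deep and 33 mm tall, span between the inner faces of the rails, front faces flush with the rails. The lowest rung's underside is at z = 214 mm and rungs are spaced 327 mm apart (underside to underside).


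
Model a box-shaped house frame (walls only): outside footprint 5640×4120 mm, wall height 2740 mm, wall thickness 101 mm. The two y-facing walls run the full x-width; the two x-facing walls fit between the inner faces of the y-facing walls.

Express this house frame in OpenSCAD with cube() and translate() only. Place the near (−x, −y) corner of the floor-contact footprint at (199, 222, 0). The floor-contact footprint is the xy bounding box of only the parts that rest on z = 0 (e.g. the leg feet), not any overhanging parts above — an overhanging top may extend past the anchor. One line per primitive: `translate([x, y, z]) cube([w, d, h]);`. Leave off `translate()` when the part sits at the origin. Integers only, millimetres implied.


translate([199, 222, 0]) cube([5640, 101, 2740]);
translate([199, 4241, 0]) cube([5640, 101, 2740]);
translate([199, 323, 0]) cube([101, 3918, 2740]);
translate([5738, 323, 0]) cube([101, 3918, 2740]);


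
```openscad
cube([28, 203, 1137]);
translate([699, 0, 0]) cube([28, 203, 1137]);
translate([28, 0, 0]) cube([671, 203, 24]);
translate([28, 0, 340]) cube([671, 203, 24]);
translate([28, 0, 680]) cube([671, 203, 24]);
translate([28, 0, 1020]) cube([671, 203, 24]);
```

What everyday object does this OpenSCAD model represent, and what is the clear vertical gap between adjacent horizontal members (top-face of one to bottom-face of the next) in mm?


A bookshelf. The clear shelf gap is 316 mm.

Two tall side panels with 4 horizontal boards between them — a bookshelf. The first two shelf undersides are at z = 0 and z = 340; with shelf thickness 24, the clear gap is 340 − 0 − 24 = 316 mm.


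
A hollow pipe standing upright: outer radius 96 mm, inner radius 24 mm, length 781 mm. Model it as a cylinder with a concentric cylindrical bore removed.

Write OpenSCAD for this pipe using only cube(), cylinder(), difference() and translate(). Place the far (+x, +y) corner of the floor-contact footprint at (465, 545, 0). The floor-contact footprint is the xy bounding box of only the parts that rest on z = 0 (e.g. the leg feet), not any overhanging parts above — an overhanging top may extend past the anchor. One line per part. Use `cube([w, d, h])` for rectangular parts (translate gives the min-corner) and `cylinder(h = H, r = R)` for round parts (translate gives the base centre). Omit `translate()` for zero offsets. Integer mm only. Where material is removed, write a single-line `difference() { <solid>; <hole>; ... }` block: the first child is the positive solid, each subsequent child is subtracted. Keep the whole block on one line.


difference() { translate([369, 449, 0]) cylinder(h = 781, r = 96); translate([369, 449, 0]) cylinder(h = 781, r = 24); }


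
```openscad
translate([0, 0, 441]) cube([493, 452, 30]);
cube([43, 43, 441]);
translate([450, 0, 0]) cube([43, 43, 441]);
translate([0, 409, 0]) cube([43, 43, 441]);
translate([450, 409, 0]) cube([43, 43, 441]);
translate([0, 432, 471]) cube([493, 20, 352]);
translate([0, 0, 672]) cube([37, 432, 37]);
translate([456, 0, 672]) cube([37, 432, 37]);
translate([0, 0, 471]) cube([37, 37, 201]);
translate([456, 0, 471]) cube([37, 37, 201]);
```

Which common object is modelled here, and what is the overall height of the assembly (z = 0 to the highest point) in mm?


A chair. The overall height is 823 mm.

A slab on four corner posts with a tall panel at the back — a chair. The seat slab sits at z = 441 with thickness 30, and the 352 mm backrest starts at the seat top, so the overall height is 441 + 30 + 352 = 823 mm.


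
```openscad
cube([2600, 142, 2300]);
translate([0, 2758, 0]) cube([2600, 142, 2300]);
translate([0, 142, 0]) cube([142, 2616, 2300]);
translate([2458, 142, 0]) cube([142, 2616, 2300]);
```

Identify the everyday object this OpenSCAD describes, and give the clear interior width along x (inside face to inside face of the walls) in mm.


A house (or room) frame. The interior width is 2316 mm.

Four 2300 mm walls enclosing a rectangle with no floor or roof — a room or house frame. Outside width is 2600 mm and wall thickness is 142 mm, so the interior width is 2600 − 2 × 142 = 2316 mm.


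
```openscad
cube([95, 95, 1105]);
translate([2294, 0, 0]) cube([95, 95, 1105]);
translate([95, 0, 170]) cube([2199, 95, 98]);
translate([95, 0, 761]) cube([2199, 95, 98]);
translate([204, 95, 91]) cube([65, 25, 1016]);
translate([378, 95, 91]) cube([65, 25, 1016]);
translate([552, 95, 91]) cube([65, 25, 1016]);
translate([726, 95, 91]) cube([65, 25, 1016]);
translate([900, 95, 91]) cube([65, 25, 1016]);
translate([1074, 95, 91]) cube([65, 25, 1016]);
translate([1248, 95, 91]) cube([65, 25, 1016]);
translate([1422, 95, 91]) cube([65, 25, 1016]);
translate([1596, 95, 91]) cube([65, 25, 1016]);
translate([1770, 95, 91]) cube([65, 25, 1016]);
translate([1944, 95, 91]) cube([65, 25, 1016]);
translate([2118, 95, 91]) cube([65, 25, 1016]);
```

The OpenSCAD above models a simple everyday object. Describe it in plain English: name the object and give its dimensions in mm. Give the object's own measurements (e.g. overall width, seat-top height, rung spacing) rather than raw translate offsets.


A fence section. Two 95×95 mm posts, 1105 mm tall, stand on the floor with a clear span of 2199 mm between their inner faces. Two horizontal rails of 95×98 mm section span the gap between the posts with their undersides at z = 170 mm and z = 761 mm, flush with the posts' −y face. 12 pickets, each 65 mm wide, 25 mm thick and 1016 mm tall, are fixed to the +y face of the rails with their bottoms at z = 91 mm, spaced across the span with a 109 mm gap after the −x post and between neighbouring pickets, with 111 mm left before the +x post.


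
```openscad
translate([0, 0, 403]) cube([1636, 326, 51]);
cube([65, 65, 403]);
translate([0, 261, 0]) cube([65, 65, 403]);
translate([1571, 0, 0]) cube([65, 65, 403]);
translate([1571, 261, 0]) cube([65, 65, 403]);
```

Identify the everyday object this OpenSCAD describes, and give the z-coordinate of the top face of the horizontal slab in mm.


A bench. The seat-top height is 454 mm.

A long slab on four corner posts — a bench. The slab sits at z = 403 with thickness 51, so the top is 403 + 51 = 454 mm.


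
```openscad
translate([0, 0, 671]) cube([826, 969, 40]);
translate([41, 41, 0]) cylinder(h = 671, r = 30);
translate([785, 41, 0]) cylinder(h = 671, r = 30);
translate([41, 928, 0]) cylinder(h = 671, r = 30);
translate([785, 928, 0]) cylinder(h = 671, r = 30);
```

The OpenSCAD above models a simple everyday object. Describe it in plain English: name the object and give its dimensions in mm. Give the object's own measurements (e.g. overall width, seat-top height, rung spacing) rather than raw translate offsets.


A rectangular dining table. The top is 826×969×40 mm with its upper surface at z = 711 mm. It stands on four round legs of 60 mm diameter, each leg's bounding box inset 11 mm from the nearest pair of top edges, running from the floor to the underside of the top.


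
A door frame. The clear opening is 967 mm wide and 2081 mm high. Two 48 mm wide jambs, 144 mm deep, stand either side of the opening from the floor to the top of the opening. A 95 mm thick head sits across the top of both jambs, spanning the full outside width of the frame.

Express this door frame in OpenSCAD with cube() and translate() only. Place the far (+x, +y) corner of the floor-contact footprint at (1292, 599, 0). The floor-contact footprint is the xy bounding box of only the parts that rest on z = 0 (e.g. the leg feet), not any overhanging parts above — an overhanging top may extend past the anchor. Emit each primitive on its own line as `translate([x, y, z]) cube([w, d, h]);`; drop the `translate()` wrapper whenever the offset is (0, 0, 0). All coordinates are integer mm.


translate([229, 455, 0]) cube([48, 144, 2081]);
translate([1244, 455, 0]) cube([48, 144, 2081]);
translate([229, 455, 2081]) cube([1063, 144, 95]);


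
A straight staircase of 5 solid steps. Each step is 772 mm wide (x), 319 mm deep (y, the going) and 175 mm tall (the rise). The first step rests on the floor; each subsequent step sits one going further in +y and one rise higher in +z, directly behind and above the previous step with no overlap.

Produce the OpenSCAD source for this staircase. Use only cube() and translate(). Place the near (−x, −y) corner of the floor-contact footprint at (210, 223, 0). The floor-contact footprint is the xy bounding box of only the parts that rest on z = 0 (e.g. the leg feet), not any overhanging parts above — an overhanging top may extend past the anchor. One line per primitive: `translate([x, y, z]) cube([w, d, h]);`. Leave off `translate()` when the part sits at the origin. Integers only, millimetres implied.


translate([210, 223, 0]) cube([772, 319, 175]);
translate([210, 542, 175]) cube([772, 319, 175]);
translate([210, 861, 350]) cube([772, 319, 175]);
translate([210, 1180, 525]) cube([772, 319, 175]);
translate([210, 1499, 700]) cube([772, 319, 175]);


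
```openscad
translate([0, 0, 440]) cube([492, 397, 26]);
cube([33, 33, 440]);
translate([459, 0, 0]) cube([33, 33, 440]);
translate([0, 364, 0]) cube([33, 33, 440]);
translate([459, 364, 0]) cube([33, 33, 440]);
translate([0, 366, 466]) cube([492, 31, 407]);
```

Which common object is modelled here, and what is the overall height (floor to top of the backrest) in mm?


A chair. The overall height is 873 mm.

A slab on four corner posts with a tall panel at the back — a chair. The seat slab sits at z = 440 with thickness 26, and the 407 mm backrest starts at the seat top, so the overall height is 440 + 26 + 407 = 873 mm.


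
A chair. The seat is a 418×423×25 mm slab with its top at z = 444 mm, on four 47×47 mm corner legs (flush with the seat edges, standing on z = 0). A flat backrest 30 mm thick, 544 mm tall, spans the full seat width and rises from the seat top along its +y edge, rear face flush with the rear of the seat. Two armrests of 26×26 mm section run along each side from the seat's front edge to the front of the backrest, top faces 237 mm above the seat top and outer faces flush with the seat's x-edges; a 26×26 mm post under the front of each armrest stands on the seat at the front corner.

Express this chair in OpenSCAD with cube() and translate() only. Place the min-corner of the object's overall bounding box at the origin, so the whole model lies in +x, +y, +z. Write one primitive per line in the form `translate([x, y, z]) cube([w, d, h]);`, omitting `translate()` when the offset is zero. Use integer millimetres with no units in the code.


translate([0, 0, 419]) cube([418, 423, 25]);
cube([47, 47, 419]);
translate([371, 0, 0]) cube([47, 47, 419]);
translate([0, 376, 0]) cube([47, 47, 419]);
translate([371, 376, 0]) cube([47, 47, 419]);
translate([0, 393, 444]) cube([418, 30, 544]);
translate([0, 0, 655]) cube([26, 393, 26]);
translate([392, 0, 655]) cube([26, 393, 26]);
translate([0, 0, 444]) cube([26, 26, 211]);
translate([392, 0, 444]) cube([26, 26, 211]);


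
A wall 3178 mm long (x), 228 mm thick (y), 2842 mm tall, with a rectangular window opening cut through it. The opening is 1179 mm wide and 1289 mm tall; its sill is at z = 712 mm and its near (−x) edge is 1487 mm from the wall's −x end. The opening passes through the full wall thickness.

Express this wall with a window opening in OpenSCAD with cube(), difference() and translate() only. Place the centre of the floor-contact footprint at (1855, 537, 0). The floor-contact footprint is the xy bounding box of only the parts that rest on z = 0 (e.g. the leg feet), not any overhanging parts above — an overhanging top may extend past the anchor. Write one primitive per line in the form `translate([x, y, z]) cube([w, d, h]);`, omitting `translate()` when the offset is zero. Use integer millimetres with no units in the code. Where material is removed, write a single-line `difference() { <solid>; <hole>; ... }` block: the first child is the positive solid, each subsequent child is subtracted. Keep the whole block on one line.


difference() { translate([266, 423, 0]) cube([3178, 228, 2842]); translate([1753, 423, 712]) cube([1179, 228, 1289]); }


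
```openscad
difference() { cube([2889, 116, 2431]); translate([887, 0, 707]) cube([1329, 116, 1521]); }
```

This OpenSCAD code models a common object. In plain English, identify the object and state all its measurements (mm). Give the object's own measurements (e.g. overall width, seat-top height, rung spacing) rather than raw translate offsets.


A wall 2889 mm long (x), 116 mm thick (y), 2431 mm tall, with a rectangular window opening cut through it. The opening is 1329 mm wide and 1521 mm tall; its sill is at z = 707 mm and its near (−x) edge is 887 mm from the wall's −x end. The opening passes through the full wall thickness.


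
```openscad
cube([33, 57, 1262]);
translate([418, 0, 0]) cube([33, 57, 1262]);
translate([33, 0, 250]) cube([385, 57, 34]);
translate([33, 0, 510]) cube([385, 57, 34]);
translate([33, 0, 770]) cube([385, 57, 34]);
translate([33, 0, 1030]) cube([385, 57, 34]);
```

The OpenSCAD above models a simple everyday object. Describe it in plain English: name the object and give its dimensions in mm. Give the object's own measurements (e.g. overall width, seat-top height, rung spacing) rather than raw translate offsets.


A straight ladder. Two 33×57 mm vertical rails, 1262 mm tall, stand 451 mm apart (outside-to-outside) with their front faces coplanar on the −y side. 4 rungs, each 57 mm deep and 34 mm tall, span between the inner faces of the rails, front faces flush with the rails. The lowest rung's underside is at z = 250 mm and rungs are spaced 260 mm apart (underside to underside).


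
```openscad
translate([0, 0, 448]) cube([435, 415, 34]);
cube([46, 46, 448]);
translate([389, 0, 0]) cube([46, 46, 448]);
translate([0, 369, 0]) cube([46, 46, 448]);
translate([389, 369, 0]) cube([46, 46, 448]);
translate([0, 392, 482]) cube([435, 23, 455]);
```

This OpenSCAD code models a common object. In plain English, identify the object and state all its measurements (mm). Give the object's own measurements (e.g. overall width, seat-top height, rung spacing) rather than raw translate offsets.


A chair. The seat is a 435×415×34 mm slab with its top at z = 482 mm, on four 46×46 mm corner legs (flush with the seat edges, standing on z = 0). A flat backrest 23 mm thick, 455 mm tall, spans the full seat width and rises from the seat top along its +y edge, rear face flush with the rear of the seat.


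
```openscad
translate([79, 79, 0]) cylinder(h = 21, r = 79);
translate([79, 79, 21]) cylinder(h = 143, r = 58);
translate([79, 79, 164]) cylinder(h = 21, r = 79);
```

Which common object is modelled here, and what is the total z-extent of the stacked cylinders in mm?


A spool. The overall height is 185 mm.

Three coaxial cylinders, large–small–large — a spool. Two 21 mm flanges and a 143 mm core give 21 + 143 + 21 = 185 mm.


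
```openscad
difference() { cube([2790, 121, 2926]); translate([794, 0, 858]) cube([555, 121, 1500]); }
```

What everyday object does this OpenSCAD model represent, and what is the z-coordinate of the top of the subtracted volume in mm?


A wall with a window opening. The window head height is 2358 mm.

A wall with a rectangular opening subtracted — a window. Sill at z = 858, opening 1500 mm tall, so the head is at 858 + 1500 = 2358 mm.


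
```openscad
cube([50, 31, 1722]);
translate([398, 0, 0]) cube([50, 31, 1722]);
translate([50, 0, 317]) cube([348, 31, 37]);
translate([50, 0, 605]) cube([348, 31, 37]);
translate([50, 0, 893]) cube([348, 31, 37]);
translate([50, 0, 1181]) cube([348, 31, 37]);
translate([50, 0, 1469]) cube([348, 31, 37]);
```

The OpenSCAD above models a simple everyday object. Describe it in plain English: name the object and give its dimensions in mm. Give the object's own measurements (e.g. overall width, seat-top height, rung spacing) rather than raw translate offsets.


A straight ladder. Two 50×31 mm vertical rails, 1722 mm tall, stand 448 mm apart (outside-to-outside) with their front faces coplanar on the −y side. 5 rungs, each 31 mm deep and 37 mm tall, span between the inner faces of the rails, front faces flush with the rails. The lowest rung's underside is at z = 317 mm and rungs are spaced 288 mm apart (underside to underside).


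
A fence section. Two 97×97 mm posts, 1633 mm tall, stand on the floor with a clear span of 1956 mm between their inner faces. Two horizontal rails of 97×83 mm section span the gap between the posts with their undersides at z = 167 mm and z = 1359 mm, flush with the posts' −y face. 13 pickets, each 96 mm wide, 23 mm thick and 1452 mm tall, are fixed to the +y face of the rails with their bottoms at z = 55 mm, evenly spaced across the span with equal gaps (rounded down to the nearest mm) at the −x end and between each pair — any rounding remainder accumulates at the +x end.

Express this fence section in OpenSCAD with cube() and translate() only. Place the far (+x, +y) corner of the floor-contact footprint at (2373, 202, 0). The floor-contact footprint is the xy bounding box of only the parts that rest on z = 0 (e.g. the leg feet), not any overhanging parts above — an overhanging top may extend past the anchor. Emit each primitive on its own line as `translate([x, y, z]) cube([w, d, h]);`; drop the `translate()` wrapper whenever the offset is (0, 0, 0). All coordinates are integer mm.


translate([223, 105, 0]) cube([97, 97, 1633]);
translate([2276, 105, 0]) cube([97, 97, 1633]);
translate([320, 105, 167]) cube([1956, 97, 83]);
translate([320, 105, 1359]) cube([1956, 97, 83]);
translate([370, 202, 55]) cube([96, 23, 1452]);
translate([516, 202, 55]) cube([96, 23, 1452]);
translate([662, 202, 55]) cube([96, 23, 1452]);
translate([808, 202, 55]) cube([96, 23, 1452]);
translate([954, 202, 55]) cube([96, 23, 1452]);
translate([1100, 202, 55]) cube([96, 23, 1452]);
translate([1246, 202, 55]) cube([96, 23, 1452]);
translate([1392, 202, 55]) cube([96, 23, 1452]);
translate([1538, 202, 55]) cube([96, 23, 1452]);
translate([1684, 202, 55]) cube([96, 23, 1452]);
translate([1830, 202, 55]) cube([96, 23, 1452]);
translate([1976, 202, 55]) cube([96, 23, 1452]);
translate([2122, 202, 55]) cube([96, 23, 1452]);


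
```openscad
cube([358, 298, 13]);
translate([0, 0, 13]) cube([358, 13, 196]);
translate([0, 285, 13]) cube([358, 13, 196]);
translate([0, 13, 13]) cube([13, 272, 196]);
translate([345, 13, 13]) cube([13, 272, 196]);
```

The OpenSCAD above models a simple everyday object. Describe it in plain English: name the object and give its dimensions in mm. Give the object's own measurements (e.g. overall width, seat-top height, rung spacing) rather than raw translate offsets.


An open-topped rectangular box: outside dimensions 358×298×209 mm, with a uniform wall and base thickness of 13 mm. The base is a full 358×298 slab on the floor; four walls sit on top of the base. The front and back walls (the −y and +y sides) span the full width; the two side walls fit between them.


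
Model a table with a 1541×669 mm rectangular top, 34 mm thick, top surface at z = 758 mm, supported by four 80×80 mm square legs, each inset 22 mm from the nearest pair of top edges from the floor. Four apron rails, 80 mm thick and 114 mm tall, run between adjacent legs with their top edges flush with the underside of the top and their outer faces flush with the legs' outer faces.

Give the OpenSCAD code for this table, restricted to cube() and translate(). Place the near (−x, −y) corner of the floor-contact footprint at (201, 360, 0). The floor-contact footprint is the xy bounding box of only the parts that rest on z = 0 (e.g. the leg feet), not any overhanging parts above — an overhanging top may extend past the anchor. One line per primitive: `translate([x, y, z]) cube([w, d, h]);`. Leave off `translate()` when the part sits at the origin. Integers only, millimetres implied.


// leg_h = 758 - 34 = 724
// apron z = 724 - 114 = 610
translate([179, 338, 724]) cube([1541, 669, 34]);
translate([201, 360, 0]) cube([80, 80, 724]);
translate([1618, 360, 0]) cube([80, 80, 724]);
translate([201, 905, 0]) cube([80, 80, 724]);
translate([1618, 905, 0]) cube([80, 80, 724]);
translate([281, 360, 610]) cube([1337, 80, 114]);
translate([281, 905, 610]) cube([1337, 80, 114]);
translate([201, 440, 610]) cube([80, 465, 114]);
translate([1618, 440, 610]) cube([80, 465, 114]);


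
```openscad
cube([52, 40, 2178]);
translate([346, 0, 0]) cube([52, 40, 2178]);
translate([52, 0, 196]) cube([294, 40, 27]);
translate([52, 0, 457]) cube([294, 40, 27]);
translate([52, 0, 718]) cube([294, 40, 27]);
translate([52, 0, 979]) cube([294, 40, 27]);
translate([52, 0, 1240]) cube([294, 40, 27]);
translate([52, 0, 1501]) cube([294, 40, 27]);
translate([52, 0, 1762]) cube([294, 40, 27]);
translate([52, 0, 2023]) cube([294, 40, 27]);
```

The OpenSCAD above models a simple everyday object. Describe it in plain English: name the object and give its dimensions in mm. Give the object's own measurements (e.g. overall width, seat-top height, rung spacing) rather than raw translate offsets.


A straight ladder. Two 52×40 mm vertical rails, 2178 mm tall, stand 398 mm apart (outside-to-outside) with their front faces coplanar on the −y side. 8 rungs, each 40 mm deep and 27 mm tall, span between the inner faces of the rails, front faces flush with the rails. The lowest rung's underside is at z = 196 mm and rungs are spaced 261 mm apart (underside to underside).


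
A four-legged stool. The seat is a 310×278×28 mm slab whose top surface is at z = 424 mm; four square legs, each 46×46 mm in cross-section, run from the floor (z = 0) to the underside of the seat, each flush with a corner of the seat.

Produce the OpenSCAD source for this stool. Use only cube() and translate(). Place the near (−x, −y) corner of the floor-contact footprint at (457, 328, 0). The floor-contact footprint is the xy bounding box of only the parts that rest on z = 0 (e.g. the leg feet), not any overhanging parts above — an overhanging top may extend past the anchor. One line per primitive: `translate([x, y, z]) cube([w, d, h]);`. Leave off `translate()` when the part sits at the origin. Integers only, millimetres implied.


translate([457, 328, 396]) cube([310, 278, 28]);
translate([457, 328, 0]) cube([46, 46, 396]);
translate([721, 328, 0]) cube([46, 46, 396]);
translate([457, 560, 0]) cube([46, 46, 396]);
translate([721, 560, 0]) cube([46, 46, 396]);


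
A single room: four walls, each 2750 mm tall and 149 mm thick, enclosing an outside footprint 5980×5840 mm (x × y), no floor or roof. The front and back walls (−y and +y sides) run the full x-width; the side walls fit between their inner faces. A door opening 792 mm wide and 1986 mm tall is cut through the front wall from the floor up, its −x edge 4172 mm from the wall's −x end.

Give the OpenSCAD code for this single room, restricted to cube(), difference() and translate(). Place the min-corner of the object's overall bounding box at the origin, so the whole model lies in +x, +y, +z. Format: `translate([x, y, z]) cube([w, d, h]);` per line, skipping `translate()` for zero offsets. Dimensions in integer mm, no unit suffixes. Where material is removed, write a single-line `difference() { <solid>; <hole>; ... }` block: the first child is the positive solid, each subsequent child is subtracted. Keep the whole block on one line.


difference() { cube([5980, 149, 2750]); translate([4172, 0, 0]) cube([792, 149, 1986]); }
translate([0, 5691, 0]) cube([5980, 149, 2750]);
translate([0, 149, 0]) cube([149, 5542, 2750]);
translate([5831, 149, 0]) cube([149, 5542, 2750]);


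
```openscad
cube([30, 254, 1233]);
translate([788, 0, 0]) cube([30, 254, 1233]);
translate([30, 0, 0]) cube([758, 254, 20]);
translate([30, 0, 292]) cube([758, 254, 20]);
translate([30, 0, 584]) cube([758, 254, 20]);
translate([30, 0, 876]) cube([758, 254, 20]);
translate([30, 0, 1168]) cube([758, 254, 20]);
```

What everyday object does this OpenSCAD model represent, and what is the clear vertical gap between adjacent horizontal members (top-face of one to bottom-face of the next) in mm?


A bookshelf. The clear shelf gap is 272 mm.

Two tall side panels with 5 horizontal boards between them — a bookshelf. The first two shelf undersides are at z = 0 and z = 292; with shelf thickness 20, the clear gap is 292 − 0 − 20 = 272 mm.


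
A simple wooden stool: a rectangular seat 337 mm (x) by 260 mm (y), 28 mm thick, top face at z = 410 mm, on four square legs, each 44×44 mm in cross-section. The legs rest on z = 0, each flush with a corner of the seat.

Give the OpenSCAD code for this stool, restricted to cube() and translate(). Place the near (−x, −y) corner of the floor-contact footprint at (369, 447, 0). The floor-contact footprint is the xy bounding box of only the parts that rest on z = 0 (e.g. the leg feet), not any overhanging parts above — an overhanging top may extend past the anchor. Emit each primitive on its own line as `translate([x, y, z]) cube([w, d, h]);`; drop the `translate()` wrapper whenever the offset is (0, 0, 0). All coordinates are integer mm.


translate([369, 447, 382]) cube([337, 260, 28]);
translate([369, 447, 0]) cube([44, 44, 382]);
translate([662, 447, 0]) cube([44, 44, 382]);
translate([369, 663, 0]) cube([44, 44, 382]);
translate([662, 663, 0]) cube([44, 44, 382]);


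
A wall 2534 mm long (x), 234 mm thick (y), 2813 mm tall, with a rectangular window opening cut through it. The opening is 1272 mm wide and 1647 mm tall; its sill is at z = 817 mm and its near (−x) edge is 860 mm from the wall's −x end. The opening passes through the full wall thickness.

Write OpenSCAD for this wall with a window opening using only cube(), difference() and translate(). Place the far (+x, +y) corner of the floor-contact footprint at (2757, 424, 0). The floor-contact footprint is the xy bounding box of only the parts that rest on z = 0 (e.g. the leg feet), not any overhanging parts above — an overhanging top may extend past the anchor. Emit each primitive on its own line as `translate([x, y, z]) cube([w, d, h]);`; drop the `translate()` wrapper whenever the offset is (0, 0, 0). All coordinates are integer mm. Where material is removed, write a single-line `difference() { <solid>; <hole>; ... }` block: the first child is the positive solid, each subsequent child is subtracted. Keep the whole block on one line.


difference() { translate([223, 190, 0]) cube([2534, 234, 2813]); translate([1083, 190, 817]) cube([1272, 234, 1647]); }


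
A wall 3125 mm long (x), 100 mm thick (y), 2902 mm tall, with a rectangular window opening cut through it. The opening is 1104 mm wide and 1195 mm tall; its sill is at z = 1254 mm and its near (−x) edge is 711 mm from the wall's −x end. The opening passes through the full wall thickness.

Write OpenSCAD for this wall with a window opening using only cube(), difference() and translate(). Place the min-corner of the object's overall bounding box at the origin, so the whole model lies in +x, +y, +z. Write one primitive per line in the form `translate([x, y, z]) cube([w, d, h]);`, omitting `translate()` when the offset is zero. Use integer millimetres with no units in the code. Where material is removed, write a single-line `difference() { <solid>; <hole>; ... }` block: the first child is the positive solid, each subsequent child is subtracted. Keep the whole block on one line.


difference() { cube([3125, 100, 2902]); translate([711, 0, 1254]) cube([1104, 100, 1195]); }


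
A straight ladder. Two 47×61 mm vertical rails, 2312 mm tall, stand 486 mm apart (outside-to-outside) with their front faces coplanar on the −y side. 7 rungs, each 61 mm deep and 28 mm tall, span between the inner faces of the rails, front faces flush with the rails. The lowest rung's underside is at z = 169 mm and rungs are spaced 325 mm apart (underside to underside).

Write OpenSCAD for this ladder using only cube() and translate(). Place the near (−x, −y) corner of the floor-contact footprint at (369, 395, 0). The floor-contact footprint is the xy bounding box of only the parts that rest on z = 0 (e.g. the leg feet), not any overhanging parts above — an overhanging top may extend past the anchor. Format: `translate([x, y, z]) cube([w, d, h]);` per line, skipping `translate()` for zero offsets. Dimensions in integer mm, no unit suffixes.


// rung span = 486 - 2*47 = 392
// rung[k] z = 169 + k*325
translate([369, 395, 0]) cube([47, 61, 2312]);
translate([808, 395, 0]) cube([47, 61, 2312]);
translate([416, 395, 169]) cube([392, 61, 28]);
translate([416, 395, 494]) cube([392, 61, 28]);
translate([416, 395, 819]) cube([392, 61, 28]);
translate([416, 395, 1144]) cube([392, 61, 28]);
translate([416, 395, 1469]) cube([392, 61, 28]);
translate([416, 395, 1794]) cube([392, 61, 28]);
translate([416, 395, 2119]) cube([392, 61, 28]);


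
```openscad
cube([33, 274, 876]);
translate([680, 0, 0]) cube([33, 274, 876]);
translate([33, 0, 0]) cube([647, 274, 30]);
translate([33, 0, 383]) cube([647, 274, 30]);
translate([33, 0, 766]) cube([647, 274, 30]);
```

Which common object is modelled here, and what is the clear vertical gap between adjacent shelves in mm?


A bookshelf. The clear shelf gap is 353 mm.

Two tall side panels with 3 horizontal boards between them — a bookshelf. The first two shelf undersides are at z = 0 and z = 383; with shelf thickness 30, the clear gap is 383 − 0 − 30 = 353 mm.


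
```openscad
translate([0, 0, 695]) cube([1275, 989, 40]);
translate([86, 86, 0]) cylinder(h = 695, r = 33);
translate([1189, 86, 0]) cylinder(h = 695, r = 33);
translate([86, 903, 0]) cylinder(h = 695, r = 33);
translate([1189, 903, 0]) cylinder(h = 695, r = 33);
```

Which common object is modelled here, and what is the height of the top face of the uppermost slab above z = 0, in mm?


A table. The table height is 735 mm.

A 1275×989×40 slab sits at z = 695 on four Ø66 mm round legs — a table. The top surface is at 695 + 40 = 735 mm.


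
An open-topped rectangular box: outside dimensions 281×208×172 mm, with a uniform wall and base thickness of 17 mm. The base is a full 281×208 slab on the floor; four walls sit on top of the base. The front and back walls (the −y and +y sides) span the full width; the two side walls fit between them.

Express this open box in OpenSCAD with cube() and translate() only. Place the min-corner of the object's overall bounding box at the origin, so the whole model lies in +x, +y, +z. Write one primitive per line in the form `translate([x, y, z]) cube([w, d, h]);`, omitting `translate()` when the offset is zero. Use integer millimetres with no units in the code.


cube([281, 208, 17]);
translate([0, 0, 17]) cube([281, 17, 155]);
translate([0, 191, 17]) cube([281, 17, 155]);
translate([0, 17, 17]) cube([17, 174, 155]);
translate([264, 17, 17]) cube([17, 174, 155]);
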